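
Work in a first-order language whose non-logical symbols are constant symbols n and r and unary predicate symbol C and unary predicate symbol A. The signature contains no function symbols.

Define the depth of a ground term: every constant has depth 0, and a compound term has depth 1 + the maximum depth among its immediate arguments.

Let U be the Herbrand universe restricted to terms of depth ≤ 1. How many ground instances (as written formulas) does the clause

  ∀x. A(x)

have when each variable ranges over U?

Ground terms of depth ≤ 1:
  With no function symbols every ground term is a constant, so there are exactly 2 ground terms at every depth bound.
  N_0 = 2
  N_1 = 2
  Explicitly: n, r.
So there are 2 ground terms available for substitution.
There is 1 variable to instantiate (x),  occurring in at least one literal, so different choices give different ground instances.
Number of ground instances = 2.

2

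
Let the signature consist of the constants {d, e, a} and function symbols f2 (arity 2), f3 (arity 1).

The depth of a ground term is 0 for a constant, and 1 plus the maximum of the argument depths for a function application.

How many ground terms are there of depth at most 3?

59295

Count level by level. With function symbols f2/2, f3/1, the terms of depth ≤ k are the 3 constants together with each function applied to depth-≤(k−1) tuples, so N_k = 3 + N_{k-1}^2 + N_{k-1}.
N_0 = 3
N_1 = 3 + 3^2 + 3 = 15
N_2 = 3 + 15^2 + 15 = 243
N_3 = 3 + 243^2 + 243 = 59295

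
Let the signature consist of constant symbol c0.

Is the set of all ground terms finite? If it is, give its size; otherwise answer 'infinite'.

1

There are no function symbols, so the only ground term is the single constant.
The Herbrand universe is {c0}, finite with 1 element.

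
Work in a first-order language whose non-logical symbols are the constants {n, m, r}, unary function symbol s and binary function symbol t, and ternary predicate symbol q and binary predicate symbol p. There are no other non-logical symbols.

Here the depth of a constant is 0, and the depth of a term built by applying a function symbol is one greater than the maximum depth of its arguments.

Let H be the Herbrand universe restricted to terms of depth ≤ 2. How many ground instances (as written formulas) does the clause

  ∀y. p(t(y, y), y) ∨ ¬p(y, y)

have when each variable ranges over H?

243

Ground terms of depth ≤ 2:
  Count level by level. With function symbols s/1, t/2, the terms of depth ≤ k are the 3 constants together with each function applied to depth-≤(k−1) tuples, so N_k = 3 + N_{k-1} + N_{k-1}^2.
  N_0 = 3
  N_1 = 3 + 3 + 3^2 = 15
  N_2 = 3 + 15 + 15^2 = 243
So there are 243 ground terms available for substitution.
The variable y ranges independently over the available ground terms, and distinct assignments produce distinct instances.
Number of ground instances = 243.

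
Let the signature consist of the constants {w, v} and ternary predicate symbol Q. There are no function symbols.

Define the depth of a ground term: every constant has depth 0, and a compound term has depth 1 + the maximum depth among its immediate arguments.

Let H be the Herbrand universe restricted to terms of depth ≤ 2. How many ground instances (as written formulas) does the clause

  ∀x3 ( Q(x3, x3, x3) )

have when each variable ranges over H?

2

Ground terms of depth ≤ 2:
  With no function symbols every ground term is a constant, so there are exactly 2 ground terms at every depth bound.
  N_0 = 2
  N_1 = 2
  N_2 = 2
  Explicitly: w, v.
So there are 2 ground terms available for substitution.
The body mentions the single quantified variable x3; since ground terms form a free algebra, no two substitutions collapse to the same formula.
Number of ground instances = 2.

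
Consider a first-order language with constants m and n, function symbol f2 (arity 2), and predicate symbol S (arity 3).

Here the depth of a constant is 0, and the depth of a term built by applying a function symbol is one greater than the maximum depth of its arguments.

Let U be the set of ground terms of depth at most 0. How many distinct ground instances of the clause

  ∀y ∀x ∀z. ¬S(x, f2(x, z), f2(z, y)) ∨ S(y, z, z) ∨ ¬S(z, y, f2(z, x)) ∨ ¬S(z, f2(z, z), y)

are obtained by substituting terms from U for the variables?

8

Ground terms of depth ≤ 0:
  If N_k denotes the number of depth-≤k ground terms, the 2 constants give N_0 = 2, and each function symbol of arity r contributes N_{k-1}^r new terms at level k: N_k = 2 + N_{k-1}^2.
  N_0 = 2
So there are 2 ground terms available for substitution.
There are 3 variables to instantiate (y, x, z), each occurring in at least one literal, so different choices give different ground instances.
Number of ground instances = 2^3 = 8.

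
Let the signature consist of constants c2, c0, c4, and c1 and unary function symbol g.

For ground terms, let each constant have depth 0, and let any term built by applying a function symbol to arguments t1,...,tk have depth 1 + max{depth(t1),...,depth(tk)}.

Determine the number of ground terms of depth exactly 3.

Let N_k count ground terms of depth at most k. Each non-constant term of depth ≤ k is some function symbol applied to depth-≤(k−1) arguments, giving N_k = 4 + N_{k-1}.
N_0 = 4
N_1 = 4 + 4 = 8
N_2 = 4 + 8 = 12
N_3 = 4 + 12 = 16
Terms of depth exactly 3: N_3 − N_2 = 16 − 12 = 4.

4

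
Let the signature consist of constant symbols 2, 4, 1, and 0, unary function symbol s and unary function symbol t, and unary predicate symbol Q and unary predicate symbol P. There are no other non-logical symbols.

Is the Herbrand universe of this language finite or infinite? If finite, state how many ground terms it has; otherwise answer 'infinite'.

infinite

The signature has at least one function symbol (s, arity 1) and at least one constant (2).
Iterating s gives infinitely many distinct ground terms: 2, s(2), s(s(2)), ...
So the Herbrand universe is infinite.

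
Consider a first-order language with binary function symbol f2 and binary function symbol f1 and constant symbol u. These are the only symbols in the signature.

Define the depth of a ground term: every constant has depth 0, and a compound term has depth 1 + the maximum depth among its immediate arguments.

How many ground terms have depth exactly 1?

Let N_k count ground terms of depth at most k. Each non-constant term of depth ≤ k is some function symbol applied to depth-≤(k−1) arguments, giving N_k = 1 + N_{k-1}^2 + N_{k-1}^2.
N_0 = 1
N_1 = 1 + 1^2 + 1^2 = 3
Terms of depth exactly 1: N_1 − N_0 = 3 − 1 = 2.

2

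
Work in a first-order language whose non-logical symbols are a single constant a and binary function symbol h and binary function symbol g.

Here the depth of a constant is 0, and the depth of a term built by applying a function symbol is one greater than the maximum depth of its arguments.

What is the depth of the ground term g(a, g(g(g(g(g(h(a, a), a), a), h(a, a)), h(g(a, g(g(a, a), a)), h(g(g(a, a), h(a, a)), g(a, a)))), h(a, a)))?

7

depth(h(a, a)) = 1 + max(0, 0) = 1
depth(g(h(a, a), a)) = 1 + max(1, 0) = 2
depth(g(g(h(a, a), a), a)) = 1 + max(2, 0) = 3
depth(g(g(g(h(a, a), a), a), h(a, a))) = 1 + max(3, 1) = 4
depth(g(a, a)) = 1 + max(0, 0) = 1
depth(g(g(a, a), a)) = 1 + max(1, 0) = 2
depth(g(a, g(g(a, a), a))) = 1 + max(0, 2) = 3
depth(g(g(a, a), h(a, a))) = 1 + max(1, 1) = 2
depth(h(g(g(a, a), h(a, a)), g(a, a))) = 1 + max(2, 1) = 3
depth(h(g(a, g(g(a, a), a)), h(g(g(a, a), h(a, a)), g(a, a)))) = 1 + max(3, 3) = 4
depth(g(g(g(g(h(a, a), a), a), h(a, a)), h(g(a, g(g(a, a), a)), h(g(g(a, a), h(a, a)), g(a, a))))) = 1 + max(4, 4) = 5
depth(g(g(g(g(g(h(a, a), a), a), h(a, a)), h(g(a, g(g(a, a), a)), h(g(g(a, a), h(a, a)), g(a, a)))), h(a, a))) = 1 + max(5, 1) = 6
depth(g(a, g(g(g(g(g(h(a, a), a), a), h(a, a)), h(g(a, g(g(a, a), a)), h(g(g(a, a), h(a, a)), g(a, a)))), h(a, a)))) = 1 + max(0, 6) = 7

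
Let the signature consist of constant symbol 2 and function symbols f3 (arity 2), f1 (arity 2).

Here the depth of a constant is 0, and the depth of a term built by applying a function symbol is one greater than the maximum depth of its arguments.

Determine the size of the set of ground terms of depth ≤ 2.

19

If N_k denotes the number of depth-≤k ground terms, the 1 constant gives N_0 = 1, and each function symbol of arity r contributes N_{k-1}^r new terms at level k: N_k = 1 + N_{k-1}^2 + N_{k-1}^2.
N_0 = 1
N_1 = 1 + 1^2 + 1^2 = 3
N_2 = 1 + 3^2 + 3^2 = 19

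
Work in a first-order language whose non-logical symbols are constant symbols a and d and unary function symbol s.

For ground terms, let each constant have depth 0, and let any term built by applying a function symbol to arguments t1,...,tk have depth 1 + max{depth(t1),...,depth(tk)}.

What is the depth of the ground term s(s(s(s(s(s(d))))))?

depth(s(d)) = 1 + depth(d) = 1 + 0 = 1
depth(s(s(d))) = 1 + depth(s(d)) = 1 + 1 = 2
depth(s(s(s(d)))) = 1 + depth(s(s(d))) = 1 + 2 = 3
depth(s(s(s(s(d))))) = 1 + depth(s(s(s(d)))) = 1 + 3 = 4
depth(s(s(s(s(s(d)))))) = 1 + depth(s(s(s(s(d))))) = 1 + 4 = 5
depth(s(s(s(s(s(s(d))))))) = 1 + depth(s(s(s(s(s(d)))))) = 1 + 5 = 6

6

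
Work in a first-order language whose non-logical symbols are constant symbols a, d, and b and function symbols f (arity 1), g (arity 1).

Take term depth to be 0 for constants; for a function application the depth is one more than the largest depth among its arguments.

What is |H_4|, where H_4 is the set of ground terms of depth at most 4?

93

Let N_k count ground terms of depth at most k. Each non-constant term of depth ≤ k is some function symbol applied to depth-≤(k−1) arguments, giving N_k = 3 + N_{k-1} + N_{k-1}.
N_0 = 3
N_1 = 3 + 3 + 3 = 9
N_2 = 3 + 9 + 9 = 21
N_3 = 3 + 21 + 21 = 45
N_4 = 3 + 45 + 45 = 93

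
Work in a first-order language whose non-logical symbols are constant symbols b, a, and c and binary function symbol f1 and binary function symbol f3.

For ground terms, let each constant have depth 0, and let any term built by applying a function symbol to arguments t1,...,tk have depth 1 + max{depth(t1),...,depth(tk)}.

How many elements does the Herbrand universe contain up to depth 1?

If N_k denotes the number of depth-≤k ground terms, the 3 constants give N_0 = 3, and each function symbol of arity r contributes N_{k-1}^r new terms at level k: N_k = 3 + N_{k-1}^2 + N_{k-1}^2.
N_0 = 3
N_1 = 3 + 3^2 + 3^2 = 21

21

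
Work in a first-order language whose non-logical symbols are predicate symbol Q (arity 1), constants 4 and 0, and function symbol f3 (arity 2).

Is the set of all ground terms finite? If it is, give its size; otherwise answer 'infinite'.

infinite

The signature has at least one function symbol (f3, arity 2) and at least one constant (4).
Iterating f3 gives infinitely many distinct ground terms: 4, f3(4, 4), f3(f3(4, 4), f3(4, 4)), ...
So the Herbrand universe is infinite.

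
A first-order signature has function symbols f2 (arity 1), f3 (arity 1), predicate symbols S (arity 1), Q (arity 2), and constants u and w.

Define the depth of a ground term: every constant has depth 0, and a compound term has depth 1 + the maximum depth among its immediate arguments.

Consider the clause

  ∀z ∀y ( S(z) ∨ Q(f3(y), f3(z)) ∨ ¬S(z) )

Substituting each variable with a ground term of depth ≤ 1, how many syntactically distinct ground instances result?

36

Ground terms of depth ≤ 1:
  Let N_k = |{terms of depth ≤ k}|. Then N_0 = 2 and N_k = 2 + N_{k-1} + N_{k-1} for k ≥ 1 (one summand per function symbol, arity giving the exponent).
  N_0 = 2
  N_1 = 2 + 2 + 2 = 6
  Explicitly: u, w, f2(u), f2(w), f3(u), f3(w).
So there are 6 ground terms available for substitution.
The body mentions every one of the 2 quantified variables; since ground terms form a free algebra, no two substitutions collapse to the same formula.
Number of ground instances = 6^2 = 36.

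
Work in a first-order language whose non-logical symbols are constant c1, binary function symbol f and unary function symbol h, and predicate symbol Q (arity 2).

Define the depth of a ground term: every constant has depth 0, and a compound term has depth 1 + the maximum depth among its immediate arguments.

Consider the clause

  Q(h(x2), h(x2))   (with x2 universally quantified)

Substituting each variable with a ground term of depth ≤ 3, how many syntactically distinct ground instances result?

183

Ground terms of depth ≤ 3:
  Let N_k count ground terms of depth at most k. Each non-constant term of depth ≤ k is some function symbol applied to depth-≤(k−1) arguments, giving N_k = 1 + N_{k-1}^2 + N_{k-1}.
  N_0 = 1
  N_1 = 1 + 1^2 + 1 = 3
  N_2 = 1 + 3^2 + 3 = 13
  N_3 = 1 + 13^2 + 13 = 183
So there are 183 ground terms available for substitution.
The body mentions the single quantified variable x2; since ground terms form a free algebra, no two substitutions collapse to the same formula.
Number of ground instances = 183.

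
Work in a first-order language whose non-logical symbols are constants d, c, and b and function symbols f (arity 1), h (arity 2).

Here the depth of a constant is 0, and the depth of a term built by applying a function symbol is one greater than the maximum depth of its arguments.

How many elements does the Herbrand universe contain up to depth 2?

243

Let N_k = |{terms of depth ≤ k}|. Then N_0 = 3 and N_k = 3 + N_{k-1} + N_{k-1}^2 for k ≥ 1 (one summand per function symbol, arity giving the exponent).
N_0 = 3
N_1 = 3 + 3 + 3^2 = 15
N_2 = 3 + 15 + 15^2 = 243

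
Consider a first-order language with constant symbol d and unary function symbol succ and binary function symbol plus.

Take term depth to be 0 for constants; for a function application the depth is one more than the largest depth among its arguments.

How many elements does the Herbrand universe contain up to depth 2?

Let N_k = |{terms of depth ≤ k}|. Then N_0 = 1 and N_k = 1 + N_{k-1} + N_{k-1}^2 for k ≥ 1 (one summand per function symbol, arity giving the exponent).
N_0 = 1
N_1 = 1 + 1 + 1^2 = 3
N_2 = 1 + 3 + 3^2 = 13

13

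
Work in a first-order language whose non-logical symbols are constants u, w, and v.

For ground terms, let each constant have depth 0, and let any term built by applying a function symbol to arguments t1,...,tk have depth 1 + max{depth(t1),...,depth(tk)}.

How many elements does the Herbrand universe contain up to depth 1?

3

With no function symbols every ground term is a constant, so there are exactly 3 ground terms at every depth bound.
N_0 = 3
N_1 = 3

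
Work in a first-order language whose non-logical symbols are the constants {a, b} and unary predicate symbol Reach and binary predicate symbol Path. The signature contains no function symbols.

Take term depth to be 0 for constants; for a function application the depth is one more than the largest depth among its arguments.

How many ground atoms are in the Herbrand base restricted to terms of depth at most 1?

First count ground terms of depth ≤ 1.
With no function symbols every ground term is a constant, so there are exactly 2 ground terms at every depth bound.
N_0 = 2
N_1 = 2
Explicitly: a, b.
So |H| = 2.
Each predicate of arity r yields |H|^r ground atoms (one per choice of an r-tuple from H):
  Reach: 2;  Path: 2^2 = 4
Total ground atoms: 2 + 4 = 6.

6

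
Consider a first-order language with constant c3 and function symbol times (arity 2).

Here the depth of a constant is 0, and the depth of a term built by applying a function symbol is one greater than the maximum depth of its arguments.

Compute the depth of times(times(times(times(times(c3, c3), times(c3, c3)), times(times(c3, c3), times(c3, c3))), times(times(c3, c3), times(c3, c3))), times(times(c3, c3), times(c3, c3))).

depth(times(c3, c3)) = 1 + max(0, 0) = 1
depth(times(times(c3, c3), times(c3, c3))) = 1 + max(1, 1) = 2
depth(times(times(times(c3, c3), times(c3, c3)), times(times(c3, c3), times(c3, c3)))) = 1 + max(2, 2) = 3
depth(times(times(times(times(c3, c3), times(c3, c3)), times(times(c3, c3), times(c3, c3))), times(times(c3, c3), times(c3, c3)))) = 1 + max(3, 2) = 4
depth(times(times(times(times(times(c3, c3), times(c3, c3)), times(times(c3, c3), times(c3, c3))), times(times(c3, c3), times(c3, c3))), times(times(c3, c3), times(c3, c3)))) = 1 + max(4, 2) = 5

5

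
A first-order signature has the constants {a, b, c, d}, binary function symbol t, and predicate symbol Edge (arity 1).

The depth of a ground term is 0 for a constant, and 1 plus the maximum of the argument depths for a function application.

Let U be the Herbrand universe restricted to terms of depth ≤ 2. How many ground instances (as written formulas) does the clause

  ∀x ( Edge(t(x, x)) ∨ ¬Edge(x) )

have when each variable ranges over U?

Ground terms of depth ≤ 2:
  If N_k denotes the number of depth-≤k ground terms, the 4 constants give N_0 = 4, and each function symbol of arity r contributes N_{k-1}^r new terms at level k: N_k = 4 + N_{k-1}^2.
  N_0 = 4
  N_1 = 4 + 4^2 = 20
  N_2 = 4 + 20^2 = 404
So there are 404 ground terms available for substitution.
There is 1 variable to instantiate (x),  occurring in at least one literal, so different choices give different ground instances.
Number of ground instances = 404.

404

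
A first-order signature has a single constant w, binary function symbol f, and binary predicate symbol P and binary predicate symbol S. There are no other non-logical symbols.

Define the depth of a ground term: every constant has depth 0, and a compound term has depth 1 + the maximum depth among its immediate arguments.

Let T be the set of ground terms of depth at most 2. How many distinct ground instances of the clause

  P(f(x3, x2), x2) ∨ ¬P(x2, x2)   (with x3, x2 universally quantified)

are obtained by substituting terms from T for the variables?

Ground terms of depth ≤ 2:
  Let N_k = |{terms of depth ≤ k}|. Then N_0 = 1 and N_k = 1 + N_{k-1}^2 for k ≥ 1 (one summand per function symbol, arity giving the exponent).
  N_0 = 1
  N_1 = 1 + 1^2 = 2
  N_2 = 1 + 2^2 = 5
  Explicitly: w, f(w, w), f(w, f(w, w)), f(f(w, w), w), f(f(w, w), f(w, w)).
So there are 5 ground terms available for substitution.
The body mentions every one of the 2 quantified variables; since ground terms form a free algebra, no two substitutions collapse to the same formula.
Number of ground instances = 5^2 = 25.

25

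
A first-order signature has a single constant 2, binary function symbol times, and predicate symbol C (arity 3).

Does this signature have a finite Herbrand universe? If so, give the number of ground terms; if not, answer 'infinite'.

The signature has at least one function symbol (times, arity 2) and at least one constant (2).
Iterating times gives infinitely many distinct ground terms: 2, times(2, 2), times(times(2, 2), times(2, 2)), ...
So the Herbrand universe is infinite.

infinite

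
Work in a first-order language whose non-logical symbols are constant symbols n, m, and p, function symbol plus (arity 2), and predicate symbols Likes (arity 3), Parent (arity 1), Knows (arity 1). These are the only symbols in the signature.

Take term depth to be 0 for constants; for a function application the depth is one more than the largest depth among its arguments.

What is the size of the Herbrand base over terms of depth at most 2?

First count ground terms of depth ≤ 2.
Write N_k for the number of ground terms of depth ≤ k. A term of depth ≤ k is either a constant or a function symbol applied to arguments of depth ≤ k−1, so N_k = 3 + N_{k-1}^2.
N_0 = 3
N_1 = 3 + 3^2 = 12
N_2 = 3 + 12^2 = 147
So |H| = 147.
Ground atoms are formed by filling each argument slot of a predicate with a term from H, so an r-ary predicate gives |H|^r atoms:
  Likes: 147^3 = 3176523;  Parent: 147;  Knows: 147
Total ground atoms: 3176523 + 147 + 147 = 3176817.

3176817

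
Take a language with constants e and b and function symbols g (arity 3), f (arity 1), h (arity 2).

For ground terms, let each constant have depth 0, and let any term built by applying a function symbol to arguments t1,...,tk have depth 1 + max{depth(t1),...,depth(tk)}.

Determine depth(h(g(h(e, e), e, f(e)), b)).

depth(h(e, e)) = 1 + max(0, 0) = 1
depth(f(e)) = 1 + depth(e) = 1 + 0 = 1
depth(g(h(e, e), e, f(e))) = 1 + max(1, 0, 1) = 2
depth(h(g(h(e, e), e, f(e)), b)) = 1 + max(2, 0) = 3

3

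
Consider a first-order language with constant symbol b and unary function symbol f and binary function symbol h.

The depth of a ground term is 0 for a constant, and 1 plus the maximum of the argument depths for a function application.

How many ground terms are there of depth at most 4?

Write N_k for the number of ground terms of depth ≤ k. A term of depth ≤ k is either a constant or a function symbol applied to arguments of depth ≤ k−1, so N_k = 1 + N_{k-1} + N_{k-1}^2.
N_0 = 1
N_1 = 1 + 1 + 1^2 = 3
N_2 = 1 + 3 + 3^2 = 13
N_3 = 1 + 13 + 13^2 = 183
N_4 = 1 + 183 + 183^2 = 33673

33673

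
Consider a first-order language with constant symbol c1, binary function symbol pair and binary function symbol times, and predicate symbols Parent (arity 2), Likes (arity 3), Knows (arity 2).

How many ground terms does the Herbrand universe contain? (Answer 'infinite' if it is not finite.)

infinite

The signature has at least one function symbol (pair, arity 2) and at least one constant (c1).
Iterating pair gives infinitely many distinct ground terms: c1, pair(c1, c1), pair(pair(c1, c1), pair(c1, c1)), ...
So the Herbrand universe is infinite.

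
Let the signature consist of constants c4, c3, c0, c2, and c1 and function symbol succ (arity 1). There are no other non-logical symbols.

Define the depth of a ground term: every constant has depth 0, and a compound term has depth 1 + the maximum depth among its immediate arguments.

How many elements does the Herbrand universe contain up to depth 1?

Let N_k = |{terms of depth ≤ k}|. Then N_0 = 5 and N_k = 5 + N_{k-1} for k ≥ 1 (one summand per function symbol, arity giving the exponent).
N_0 = 5
N_1 = 5 + 5 = 10
Explicitly: c4, c3, c0, c2, c1, succ(c4), succ(c3), succ(c0), succ(c2), succ(c1).

10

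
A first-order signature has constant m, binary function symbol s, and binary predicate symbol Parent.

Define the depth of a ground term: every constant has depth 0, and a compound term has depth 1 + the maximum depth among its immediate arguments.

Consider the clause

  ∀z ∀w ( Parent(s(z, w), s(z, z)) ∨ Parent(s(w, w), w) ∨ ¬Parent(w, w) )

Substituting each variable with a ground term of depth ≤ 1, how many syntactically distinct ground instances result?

Ground terms of depth ≤ 1:
  If N_k denotes the number of depth-≤k ground terms, the 1 constant gives N_0 = 1, and each function symbol of arity r contributes N_{k-1}^r new terms at level k: N_k = 1 + N_{k-1}^2.
  N_0 = 1
  N_1 = 1 + 1^2 = 2
  Explicitly: m, s(m, m).
So there are 2 ground terms available for substitution.
The body mentions every one of the 2 quantified variables; since ground terms form a free algebra, no two substitutions collapse to the same formula.
Number of ground instances = 2^2 = 4.

4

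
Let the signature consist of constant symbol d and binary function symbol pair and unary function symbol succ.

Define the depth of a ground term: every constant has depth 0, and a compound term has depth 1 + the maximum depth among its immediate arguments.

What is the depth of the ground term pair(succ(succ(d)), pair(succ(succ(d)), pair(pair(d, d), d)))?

depth(succ(d)) = 1 + depth(d) = 1 + 0 = 1
depth(succ(succ(d))) = 1 + depth(succ(d)) = 1 + 1 = 2
depth(pair(d, d)) = 1 + max(0, 0) = 1
depth(pair(pair(d, d), d)) = 1 + max(1, 0) = 2
depth(pair(succ(succ(d)), pair(pair(d, d), d))) = 1 + max(2, 2) = 3
depth(pair(succ(succ(d)), pair(succ(succ(d)), pair(pair(d, d), d)))) = 1 + max(2, 3) = 4

4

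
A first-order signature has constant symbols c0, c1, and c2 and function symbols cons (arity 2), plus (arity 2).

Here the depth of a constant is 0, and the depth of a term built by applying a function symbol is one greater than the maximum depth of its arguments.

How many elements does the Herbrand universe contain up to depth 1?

21

If N_k denotes the number of depth-≤k ground terms, the 3 constants give N_0 = 3, and each function symbol of arity r contributes N_{k-1}^r new terms at level k: N_k = 3 + N_{k-1}^2 + N_{k-1}^2.
N_0 = 3
N_1 = 3 + 3^2 + 3^2 = 21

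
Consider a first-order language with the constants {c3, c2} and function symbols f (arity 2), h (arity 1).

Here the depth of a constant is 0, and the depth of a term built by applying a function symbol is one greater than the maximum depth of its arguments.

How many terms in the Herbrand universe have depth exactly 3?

5478

Count level by level. With function symbols f/2, h/1, the terms of depth ≤ k are the 2 constants together with each function applied to depth-≤(k−1) tuples, so N_k = 2 + N_{k-1}^2 + N_{k-1}.
N_0 = 2
N_1 = 2 + 2^2 + 2 = 8
N_2 = 2 + 8^2 + 8 = 74
N_3 = 2 + 74^2 + 74 = 5552
Terms of depth exactly 3: N_3 − N_2 = 5552 − 74 = 5478.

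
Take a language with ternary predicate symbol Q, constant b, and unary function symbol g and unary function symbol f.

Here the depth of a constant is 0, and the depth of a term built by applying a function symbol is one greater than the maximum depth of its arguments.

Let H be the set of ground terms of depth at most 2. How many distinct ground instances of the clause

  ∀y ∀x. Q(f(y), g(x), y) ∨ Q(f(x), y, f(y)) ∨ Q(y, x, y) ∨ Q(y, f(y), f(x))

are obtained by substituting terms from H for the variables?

49

Ground terms of depth ≤ 2:
  Let N_k count ground terms of depth at most k. Each non-constant term of depth ≤ k is some function symbol applied to depth-≤(k−1) arguments, giving N_k = 1 + N_{k-1} + N_{k-1}.
  N_0 = 1
  N_1 = 1 + 1 + 1 = 3
  N_2 = 1 + 3 + 3 = 7
  Explicitly: b, g(b), g(g(b)), g(f(b)), f(b), f(g(b)), f(f(b)).
So there are 7 ground terms available for substitution.
The body mentions every one of the 2 quantified variables; since ground terms form a free algebra, no two substitutions collapse to the same formula.
Number of ground instances = 7^2 = 49.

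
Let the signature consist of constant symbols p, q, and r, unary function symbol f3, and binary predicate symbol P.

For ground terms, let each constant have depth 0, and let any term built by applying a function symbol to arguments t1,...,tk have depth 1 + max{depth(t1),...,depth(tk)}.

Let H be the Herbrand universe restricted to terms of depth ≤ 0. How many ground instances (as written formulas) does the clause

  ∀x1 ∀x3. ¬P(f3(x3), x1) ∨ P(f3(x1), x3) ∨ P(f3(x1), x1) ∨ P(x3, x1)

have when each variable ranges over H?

9

Ground terms of depth ≤ 0:
  Count level by level. With function symbols f3/1, the terms of depth ≤ k are the 3 constants together with each function applied to depth-≤(k−1) tuples, so N_k = 3 + N_{k-1}.
  N_0 = 3
  Explicitly: p, q, r.
So there are 3 ground terms available for substitution.
There are 2 variables to instantiate (x1, x3), each occurring in at least one literal, so different choices give different ground instances.
Number of ground instances = 3^2 = 9.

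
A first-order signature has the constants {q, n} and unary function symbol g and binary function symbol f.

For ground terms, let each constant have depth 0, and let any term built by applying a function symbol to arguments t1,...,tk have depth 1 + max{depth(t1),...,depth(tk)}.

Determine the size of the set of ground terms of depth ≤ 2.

Count level by level. With function symbols g/1, f/2, the terms of depth ≤ k are the 2 constants together with each function applied to depth-≤(k−1) tuples, so N_k = 2 + N_{k-1} + N_{k-1}^2.
N_0 = 2
N_1 = 2 + 2 + 2^2 = 8
N_2 = 2 + 8 + 8^2 = 74

74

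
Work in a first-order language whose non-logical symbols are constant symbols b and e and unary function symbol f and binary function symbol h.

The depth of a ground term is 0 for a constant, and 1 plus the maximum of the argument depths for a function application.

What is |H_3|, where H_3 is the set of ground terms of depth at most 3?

5552

Let N_k = |{terms of depth ≤ k}|. Then N_0 = 2 and N_k = 2 + N_{k-1} + N_{k-1}^2 for k ≥ 1 (one summand per function symbol, arity giving the exponent).
N_0 = 2
N_1 = 2 + 2 + 2^2 = 8
N_2 = 2 + 8 + 8^2 = 74
N_3 = 2 + 74 + 74^2 = 5552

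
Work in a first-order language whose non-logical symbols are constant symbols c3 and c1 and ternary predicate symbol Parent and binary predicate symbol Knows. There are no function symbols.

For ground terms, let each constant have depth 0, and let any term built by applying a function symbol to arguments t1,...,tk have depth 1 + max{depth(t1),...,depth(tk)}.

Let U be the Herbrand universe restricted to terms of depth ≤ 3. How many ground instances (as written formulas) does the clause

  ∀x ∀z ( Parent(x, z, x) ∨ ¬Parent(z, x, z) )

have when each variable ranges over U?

4

Ground terms of depth ≤ 3:
  With no function symbols every ground term is a constant, so there are exactly 2 ground terms at every depth bound.
  N_0 = 2
  N_1 = 2
  N_2 = 2
  N_3 = 2
  Explicitly: c3, c1.
So there are 2 ground terms available for substitution.
The body mentions every one of the 2 quantified variables; since ground terms form a free algebra, no two substitutions collapse to the same formula.
Number of ground instances = 2^2 = 4.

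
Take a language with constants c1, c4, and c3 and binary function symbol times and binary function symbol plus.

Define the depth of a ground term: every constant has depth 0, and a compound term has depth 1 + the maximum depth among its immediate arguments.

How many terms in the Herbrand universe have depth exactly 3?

1565568

Let N_k count ground terms of depth at most k. Each non-constant term of depth ≤ k is some function symbol applied to depth-≤(k−1) arguments, giving N_k = 3 + N_{k-1}^2 + N_{k-1}^2.
N_0 = 3
N_1 = 3 + 3^2 + 3^2 = 21
N_2 = 3 + 21^2 + 21^2 = 885
N_3 = 3 + 885^2 + 885^2 = 1566453
Terms of depth exactly 3: N_3 − N_2 = 1566453 − 885 = 1565568.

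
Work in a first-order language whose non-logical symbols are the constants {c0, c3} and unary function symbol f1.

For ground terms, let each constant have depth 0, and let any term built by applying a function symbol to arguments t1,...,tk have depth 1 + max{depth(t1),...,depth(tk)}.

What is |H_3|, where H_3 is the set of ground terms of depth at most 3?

Write N_k for the number of ground terms of depth ≤ k. A term of depth ≤ k is either a constant or a function symbol applied to arguments of depth ≤ k−1, so N_k = 2 + N_{k-1}.
N_0 = 2
N_1 = 2 + 2 = 4
N_2 = 2 + 4 = 6
N_3 = 2 + 6 = 8
Explicitly: c0, c3, f1(c0), f1(c3), f1(f1(c0)), f1(f1(c3)), f1(f1(f1(c0))), f1(f1(f1(c3))).

8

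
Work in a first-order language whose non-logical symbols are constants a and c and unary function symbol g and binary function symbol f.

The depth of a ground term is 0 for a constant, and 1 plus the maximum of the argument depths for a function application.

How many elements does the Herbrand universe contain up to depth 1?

8

If N_k denotes the number of depth-≤k ground terms, the 2 constants give N_0 = 2, and each function symbol of arity r contributes N_{k-1}^r new terms at level k: N_k = 2 + N_{k-1} + N_{k-1}^2.
N_0 = 2
N_1 = 2 + 2 + 2^2 = 8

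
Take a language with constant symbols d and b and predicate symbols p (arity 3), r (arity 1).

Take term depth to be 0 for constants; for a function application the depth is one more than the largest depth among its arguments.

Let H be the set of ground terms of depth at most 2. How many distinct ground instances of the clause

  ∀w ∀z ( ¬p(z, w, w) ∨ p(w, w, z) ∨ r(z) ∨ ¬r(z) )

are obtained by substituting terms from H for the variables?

Ground terms of depth ≤ 2:
  With no function symbols every ground term is a constant, so there are exactly 2 ground terms at every depth bound.
  N_0 = 2
  N_1 = 2
  N_2 = 2
  Explicitly: d, b.
So there are 2 ground terms available for substitution.
There are 2 variables to instantiate (w, z), each occurring in at least one literal, so different choices give different ground instances.
Number of ground instances = 2^2 = 4.

4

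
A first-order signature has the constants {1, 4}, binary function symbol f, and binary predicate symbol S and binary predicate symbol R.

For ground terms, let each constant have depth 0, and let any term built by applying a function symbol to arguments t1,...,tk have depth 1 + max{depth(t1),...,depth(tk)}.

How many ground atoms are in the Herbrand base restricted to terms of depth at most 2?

2888

First count ground terms of depth ≤ 2.
Let N_k = |{terms of depth ≤ k}|. Then N_0 = 2 and N_k = 2 + N_{k-1}^2 for k ≥ 1 (one summand per function symbol, arity giving the exponent).
N_0 = 2
N_1 = 2 + 2^2 = 6
N_2 = 2 + 6^2 = 38
So |H| = 38.
A ground atom is a predicate applied to a tuple of terms from H, so the count is the sum over predicates of |H|^arity:
  S: 38^2 = 1444;  R: 38^2 = 1444
Total ground atoms: 1444 + 1444 = 2888.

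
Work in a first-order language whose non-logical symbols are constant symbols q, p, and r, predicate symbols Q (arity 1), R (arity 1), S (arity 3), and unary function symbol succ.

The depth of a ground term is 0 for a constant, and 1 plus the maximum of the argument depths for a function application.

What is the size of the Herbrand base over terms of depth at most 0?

33

First count ground terms of depth ≤ 0.
Let N_k count ground terms of depth at most k. Each non-constant term of depth ≤ k is some function symbol applied to depth-≤(k−1) arguments, giving N_k = 3 + N_{k-1}.
N_0 = 3
So |H| = 3.
Ground atoms are formed by filling each argument slot of a predicate with a term from H, so an r-ary predicate gives |H|^r atoms:
  Q: 3;  R: 3;  S: 3^3 = 27
Total ground atoms: 3 + 3 + 27 = 33.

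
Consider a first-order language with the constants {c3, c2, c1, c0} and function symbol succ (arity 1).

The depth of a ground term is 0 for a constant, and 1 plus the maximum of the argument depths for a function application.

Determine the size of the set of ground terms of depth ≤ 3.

Write N_k for the number of ground terms of depth ≤ k. A term of depth ≤ k is either a constant or a function symbol applied to arguments of depth ≤ k−1, so N_k = 4 + N_{k-1}.
N_0 = 4
N_1 = 4 + 4 = 8
N_2 = 4 + 8 = 12
N_3 = 4 + 12 = 16

16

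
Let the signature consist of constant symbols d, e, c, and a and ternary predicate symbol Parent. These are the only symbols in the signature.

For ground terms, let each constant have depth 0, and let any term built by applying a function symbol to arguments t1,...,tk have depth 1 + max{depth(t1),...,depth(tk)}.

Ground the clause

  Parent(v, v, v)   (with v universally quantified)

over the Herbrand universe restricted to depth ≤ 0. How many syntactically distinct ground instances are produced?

Ground terms of depth ≤ 0:
  With no function symbols every ground term is a constant, so there are exactly 4 ground terms at every depth bound.
  N_0 = 4
  Explicitly: d, e, c, a.
So there are 4 ground terms available for substitution.
The body mentions the single quantified variable v; since ground terms form a free algebra, no two substitutions collapse to the same formula.
Number of ground instances = 4.

4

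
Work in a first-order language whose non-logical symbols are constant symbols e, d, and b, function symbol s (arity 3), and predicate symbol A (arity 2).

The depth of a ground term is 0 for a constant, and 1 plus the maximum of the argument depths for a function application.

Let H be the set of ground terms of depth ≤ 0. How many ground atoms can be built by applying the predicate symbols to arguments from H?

First count ground terms of depth ≤ 0.
Write N_k for the number of ground terms of depth ≤ k. A term of depth ≤ k is either a constant or a function symbol applied to arguments of depth ≤ k−1, so N_k = 3 + N_{k-1}^3.
N_0 = 3
So |H| = 3.
Ground atoms are formed by filling each argument slot of a predicate with a term from H, so an r-ary predicate gives |H|^r atoms:
  A: 3^2 = 9
Total ground atoms: 9.

9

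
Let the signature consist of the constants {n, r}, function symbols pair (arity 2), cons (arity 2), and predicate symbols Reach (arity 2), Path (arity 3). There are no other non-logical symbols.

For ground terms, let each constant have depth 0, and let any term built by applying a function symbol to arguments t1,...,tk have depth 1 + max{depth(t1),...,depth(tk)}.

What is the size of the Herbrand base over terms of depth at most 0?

First count ground terms of depth ≤ 0.
If N_k denotes the number of depth-≤k ground terms, the 2 constants give N_0 = 2, and each function symbol of arity r contributes N_{k-1}^r new terms at level k: N_k = 2 + N_{k-1}^2 + N_{k-1}^2.
N_0 = 2
So |H| = 2.
Each predicate of arity r yields |H|^r ground atoms (one per choice of an r-tuple from H):
  Reach: 2^2 = 4;  Path: 2^3 = 8
Total ground atoms: 4 + 8 = 12.

12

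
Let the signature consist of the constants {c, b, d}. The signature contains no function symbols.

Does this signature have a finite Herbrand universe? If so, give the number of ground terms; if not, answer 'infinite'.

There are no function symbols, so every ground term is one of the 3 constants.
The Herbrand universe is {c, b, d}, which is finite with 3 elements.

3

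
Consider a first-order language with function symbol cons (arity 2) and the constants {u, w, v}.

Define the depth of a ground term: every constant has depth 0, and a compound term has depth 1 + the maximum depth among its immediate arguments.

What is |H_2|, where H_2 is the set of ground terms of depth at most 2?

147

Count level by level. With function symbols cons/2, the terms of depth ≤ k are the 3 constants together with each function applied to depth-≤(k−1) tuples, so N_k = 3 + N_{k-1}^2.
N_0 = 3
N_1 = 3 + 3^2 = 12
N_2 = 3 + 12^2 = 147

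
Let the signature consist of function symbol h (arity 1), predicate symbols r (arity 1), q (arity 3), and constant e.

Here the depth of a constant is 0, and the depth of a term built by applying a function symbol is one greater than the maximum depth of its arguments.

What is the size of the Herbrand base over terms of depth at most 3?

68

First count ground terms of depth ≤ 3.
Let N_k count ground terms of depth at most k. Each non-constant term of depth ≤ k is some function symbol applied to depth-≤(k−1) arguments, giving N_k = 1 + N_{k-1}.
N_0 = 1
N_1 = 1 + 1 = 2
N_2 = 1 + 2 = 3
N_3 = 1 + 3 = 4
So |H| = 4.
Ground atoms are formed by filling each argument slot of a predicate with a term from H, so an r-ary predicate gives |H|^r atoms:
  r: 4;  q: 4^3 = 64
Total ground atoms: 4 + 64 = 68.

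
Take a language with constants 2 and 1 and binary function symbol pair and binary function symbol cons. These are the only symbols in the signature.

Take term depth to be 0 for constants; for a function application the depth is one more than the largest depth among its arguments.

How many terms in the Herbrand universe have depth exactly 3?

Count level by level. With function symbols pair/2, cons/2, the terms of depth ≤ k are the 2 constants together with each function applied to depth-≤(k−1) tuples, so N_k = 2 + N_{k-1}^2 + N_{k-1}^2.
N_0 = 2
N_1 = 2 + 2^2 + 2^2 = 10
N_2 = 2 + 10^2 + 10^2 = 202
N_3 = 2 + 202^2 + 202^2 = 81610
Terms of depth exactly 3: N_3 − N_2 = 81610 − 202 = 81408.

81408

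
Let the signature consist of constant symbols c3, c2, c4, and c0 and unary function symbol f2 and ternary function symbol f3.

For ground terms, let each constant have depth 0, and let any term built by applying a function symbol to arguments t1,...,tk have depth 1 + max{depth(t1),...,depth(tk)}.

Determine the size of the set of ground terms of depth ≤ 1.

If N_k denotes the number of depth-≤k ground terms, the 4 constants give N_0 = 4, and each function symbol of arity r contributes N_{k-1}^r new terms at level k: N_k = 4 + N_{k-1} + N_{k-1}^3.
N_0 = 4
N_1 = 4 + 4 + 4^3 = 72

72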